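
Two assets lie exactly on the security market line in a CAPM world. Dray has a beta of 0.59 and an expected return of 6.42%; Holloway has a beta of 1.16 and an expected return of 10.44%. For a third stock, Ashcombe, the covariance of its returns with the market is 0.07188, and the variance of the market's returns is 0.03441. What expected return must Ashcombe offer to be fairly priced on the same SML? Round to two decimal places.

MRP = (10.44% − 6.42%) / (1.16 − 0.59) = 7.0526%
R_f = 6.42% − 0.59 × 7.0526% = 2.2590%
β_Ashcombe = Cov / Var(R_m) = 0.07188 / 0.03441 = 2.0889
E(R_Ashcombe) = R_f + β × MRP = 2.2590% + 2.0889 × 7.0526% = 16.99%

16.99%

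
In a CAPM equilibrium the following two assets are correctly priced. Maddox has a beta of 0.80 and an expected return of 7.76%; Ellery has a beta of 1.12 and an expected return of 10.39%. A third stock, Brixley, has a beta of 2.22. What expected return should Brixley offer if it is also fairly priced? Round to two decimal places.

19.43%

MRP (SML slope) = (10.39% − 7.76%) / (1.12 − 0.80) = 2.63% / 0.32 = 8.2188%
R_f (intercept) = 7.76% − 0.80 × 8.2188% = 1.1850%
E(R_Brixley) = R_f + β × MRP = 1.1850% + 2.22 × 8.2188% = 19.43%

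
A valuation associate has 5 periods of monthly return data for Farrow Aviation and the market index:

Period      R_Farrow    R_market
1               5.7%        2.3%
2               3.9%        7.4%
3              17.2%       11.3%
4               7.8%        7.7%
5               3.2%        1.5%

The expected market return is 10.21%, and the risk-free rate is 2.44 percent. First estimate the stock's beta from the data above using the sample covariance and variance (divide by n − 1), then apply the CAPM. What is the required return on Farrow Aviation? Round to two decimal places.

Mean R_i = (5.7 + 3.9 + 17.2 + 7.8 + 3.2) / 5 = 7.5600%
Mean R_m = (2.3 + 7.4 + 11.3 + 7.7 + 1.5) / 5 = 6.0400%
Σ(R_i − R̄_i)(R_m − R̄_m) = 72.8780  ⇒  Cov = 72.8780 / 4 = 18.2195
Σ(R_m − R̄_m)² = 66.8720  ⇒  Var(R_m) = 66.8720 / 4 = 16.7180
β = Cov / Var(R_m) = 18.2195 / 16.7180 = 1.0898
MRP = 10.21% − 2.44% = 7.77%
E(R) = R_f + β × MRP = 2.44% + 1.0898 × 7.77% = 10.91%

10.91%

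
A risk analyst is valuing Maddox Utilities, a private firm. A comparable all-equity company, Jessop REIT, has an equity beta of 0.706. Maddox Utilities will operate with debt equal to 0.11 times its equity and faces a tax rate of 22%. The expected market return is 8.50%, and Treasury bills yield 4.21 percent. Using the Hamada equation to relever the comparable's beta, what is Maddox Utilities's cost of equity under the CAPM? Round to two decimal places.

7.50%

β_L = β_U × [1 + (1 − t)(D/E)] = 0.706 × [1 + (1 − 0.22) × 0.11]
    = 0.706 × [1 + 0.78 × 0.11] = 0.706 × 1.0858 = 0.7666
MRP = 8.50% − 4.21% = 4.29%
E(R) = R_f + β_L × MRP = 4.21% + 0.7666 × 4.29% = 7.50%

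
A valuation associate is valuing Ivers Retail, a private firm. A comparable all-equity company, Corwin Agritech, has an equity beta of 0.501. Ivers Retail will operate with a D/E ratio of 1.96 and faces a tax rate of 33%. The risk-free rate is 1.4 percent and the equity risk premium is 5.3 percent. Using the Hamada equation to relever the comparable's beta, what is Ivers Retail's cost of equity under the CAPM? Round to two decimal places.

β_L = β_U × [1 + (1 − t)(D/E)] = 0.501 × [1 + (1 − 0.33) × 1.96]
    = 0.501 × [1 + 0.67 × 1.96] = 0.501 × 2.3132 = 1.1589
E(R) = R_f + β_L × MRP = 1.4% + 1.1589 × 5.3% = 7.54%

7.54%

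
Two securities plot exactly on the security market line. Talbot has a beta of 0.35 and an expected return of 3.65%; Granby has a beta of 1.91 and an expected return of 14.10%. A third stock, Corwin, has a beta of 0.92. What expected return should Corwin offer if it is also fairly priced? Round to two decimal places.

MRP (SML slope) = (14.10% − 3.65%) / (1.91 − 0.35) = 10.45% / 1.56 = 6.6987%
R_f (intercept) = 3.65% − 0.35 × 6.6987% = 1.3055%
E(R_Corwin) = R_f + β × MRP = 1.3055% + 0.92 × 6.6987% = 7.47%

7.47%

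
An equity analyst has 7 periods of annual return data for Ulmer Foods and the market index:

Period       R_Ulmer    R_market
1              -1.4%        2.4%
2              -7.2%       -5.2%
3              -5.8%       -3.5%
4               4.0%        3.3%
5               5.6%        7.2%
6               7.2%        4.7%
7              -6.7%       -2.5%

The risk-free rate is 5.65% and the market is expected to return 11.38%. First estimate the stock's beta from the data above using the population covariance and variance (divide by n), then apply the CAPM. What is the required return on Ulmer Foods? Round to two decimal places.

12.79%

Mean R_i = (-1.4 − 7.2 − 5.8 + 4.0 + 5.6 + 7.2 − 6.7) / 7 = -0.6143%
Mean R_m = (2.4 − 5.2 − 3.5 + 3.3 + 7.2 + 4.7 − 2.5) / 7 = 0.9143%
Σ(R_i − R̄_i)(R_m − R̄_m) = 162.4214  ⇒  Cov = 162.4214 / 7 = 23.2031
Σ(R_m − R̄_m)² = 130.2686  ⇒  Var(R_m) = 130.2686 / 7 = 18.6098
β = Cov / Var(R_m) = 23.2031 / 18.6098 = 1.2468
MRP = 11.38% − 5.65% = 5.73%
E(R) = R_f + β × MRP = 5.65% + 1.2468 × 5.73% = 12.79%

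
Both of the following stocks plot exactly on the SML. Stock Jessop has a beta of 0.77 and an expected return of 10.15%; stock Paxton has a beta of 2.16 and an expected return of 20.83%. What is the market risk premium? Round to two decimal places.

7.68%

Both satisfy E(R) = R_f + β·MRP, so the slope of the SML is
MRP = (20.83% − 10.15%) / (2.16 − 0.77) = 10.68% / 1.39 = 7.6835%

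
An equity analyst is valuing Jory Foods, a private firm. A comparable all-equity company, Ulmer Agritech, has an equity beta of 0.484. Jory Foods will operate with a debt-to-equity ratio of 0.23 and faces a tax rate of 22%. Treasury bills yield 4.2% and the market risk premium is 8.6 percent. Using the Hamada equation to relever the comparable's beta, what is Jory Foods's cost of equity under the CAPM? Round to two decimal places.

9.11%

β_L = β_U × [1 + (1 − t)(D/E)] = 0.484 × [1 + (1 − 0.22) × 0.23]
    = 0.484 × [1 + 0.78 × 0.23] = 0.484 × 1.1794 = 0.5708
E(R) = R_f + β_L × MRP = 4.2% + 0.5708 × 8.6% = 9.11%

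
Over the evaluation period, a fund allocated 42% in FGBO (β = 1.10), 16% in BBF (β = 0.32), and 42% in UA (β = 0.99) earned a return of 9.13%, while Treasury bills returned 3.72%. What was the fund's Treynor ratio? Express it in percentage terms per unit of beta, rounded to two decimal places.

β_P = 0.42×1.10 + 0.16×0.32 + 0.42×0.99 = 0.9290
Treynor = (R_P − R_f) / β_P = (9.13% − 3.72%) / 0.9290 = 5.41% / 0.9290 = 5.82%

5.82%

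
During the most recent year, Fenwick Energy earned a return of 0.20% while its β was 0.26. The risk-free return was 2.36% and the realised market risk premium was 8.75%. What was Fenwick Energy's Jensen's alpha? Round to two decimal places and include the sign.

CAPM benchmark = R_f + β(R_m − R_f) = 2.36% + 0.26 × 8.75% = 4.6350%
α = actual − benchmark = 0.20% − 4.6350% = -4.44%

-4.44%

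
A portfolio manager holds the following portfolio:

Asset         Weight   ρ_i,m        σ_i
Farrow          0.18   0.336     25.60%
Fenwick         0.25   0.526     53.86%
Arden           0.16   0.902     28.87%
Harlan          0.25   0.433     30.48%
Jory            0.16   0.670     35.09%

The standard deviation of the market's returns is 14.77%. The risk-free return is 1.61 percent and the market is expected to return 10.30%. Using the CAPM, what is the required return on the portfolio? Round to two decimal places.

13.29%

β_Farrow = 0.336 × 25.60% / 14.77% = 0.5824
β_Fenwick = 0.526 × 53.86% / 14.77% = 1.9181
β_Arden = 0.902 × 28.87% / 14.77% = 1.7631
β_Harlan = 0.433 × 30.48% / 14.77% = 0.8936
β_Jory = 0.670 × 35.09% / 14.77% = 1.5918
β_P = Σ w_i β_i = 0.18×0.5824 + 0.25×1.9181 + 0.16×1.7631 + 0.25×0.8936 + 0.16×1.5918 = 1.3445
MRP = 10.30% − 1.61% = 8.69%
E(R_P) = R_f + β_P × MRP = 1.61% + 1.3445 × 8.69% = 13.29%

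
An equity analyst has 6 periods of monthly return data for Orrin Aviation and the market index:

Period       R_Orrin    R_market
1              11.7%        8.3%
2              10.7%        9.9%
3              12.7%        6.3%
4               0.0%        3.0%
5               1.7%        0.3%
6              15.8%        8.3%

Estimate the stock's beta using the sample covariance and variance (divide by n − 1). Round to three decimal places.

1.458

Mean R_i = (11.7 + 10.7 + 12.7 + 0.0 + 1.7 + 15.8) / 6 = 8.7667%
Mean R_m = (8.3 + 9.9 + 6.3 + 3.0 + 0.3 + 8.3) / 6 = 6.0167%
Σ(R_i − R̄_i)(R_m − R̄_m) = 98.2233  ⇒  Cov = 98.2233 / 5 = 19.6447
Σ(R_m − R̄_m)² = 67.3683  ⇒  Var(R_m) = 67.3683 / 5 = 13.4737
β = Cov / Var(R_m) = 19.6447 / 13.4737 = 1.4580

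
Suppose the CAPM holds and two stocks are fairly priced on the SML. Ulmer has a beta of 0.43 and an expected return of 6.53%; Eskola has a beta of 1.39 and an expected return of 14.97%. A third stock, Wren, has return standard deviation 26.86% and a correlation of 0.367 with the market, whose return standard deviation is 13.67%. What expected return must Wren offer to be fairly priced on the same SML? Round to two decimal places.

MRP = (14.97% − 6.53%) / (1.39 − 0.43) = 8.7917%
R_f = 6.53% − 0.43 × 8.7917% = 2.7496%
β_Wren = ρ·σ_i/σ_m = 0.367 × 26.86 / 13.67 = 0.7211
E(R_Wren) = R_f + β × MRP = 2.7496% + 0.7211 × 8.7917% = 9.09%

9.09%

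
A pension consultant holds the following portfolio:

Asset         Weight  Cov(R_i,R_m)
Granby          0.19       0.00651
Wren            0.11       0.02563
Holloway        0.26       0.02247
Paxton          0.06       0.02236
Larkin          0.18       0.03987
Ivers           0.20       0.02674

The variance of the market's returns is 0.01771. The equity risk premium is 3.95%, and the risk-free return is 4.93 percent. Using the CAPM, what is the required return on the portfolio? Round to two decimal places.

β_Granby = 0.00651 / 0.01771 = 0.3676
β_Wren = 0.02563 / 0.01771 = 1.4472
β_Holloway = 0.02247 / 0.01771 = 1.2688
β_Paxton = 0.02236 / 0.01771 = 1.2626
β_Larkin = 0.03987 / 0.01771 = 2.2513
β_Ivers = 0.02674 / 0.01771 = 1.5099
β_P = Σ w_i β_i = 0.19×0.3676 + 0.11×1.4472 + 0.26×1.2688 + 0.06×1.2626 + 0.18×2.2513 + 0.20×1.5099 = 1.3419
E(R_P) = R_f + β_P × MRP = 4.93% + 1.3419 × 3.95% = 10.23%

10.23%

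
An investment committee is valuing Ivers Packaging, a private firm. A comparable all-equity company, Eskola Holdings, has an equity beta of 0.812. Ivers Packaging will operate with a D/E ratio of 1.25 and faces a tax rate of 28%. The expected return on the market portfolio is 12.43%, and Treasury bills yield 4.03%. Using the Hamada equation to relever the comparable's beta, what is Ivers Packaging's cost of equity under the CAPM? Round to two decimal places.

β_L = β_U × [1 + (1 − t)(D/E)] = 0.812 × [1 + (1 − 0.28) × 1.25]
    = 0.812 × [1 + 0.72 × 1.25] = 0.812 × 1.9000 = 1.5428
MRP = 12.43% − 4.03% = 8.40%
E(R) = R_f + β_L × MRP = 4.03% + 1.5428 × 8.40% = 16.99%

16.99%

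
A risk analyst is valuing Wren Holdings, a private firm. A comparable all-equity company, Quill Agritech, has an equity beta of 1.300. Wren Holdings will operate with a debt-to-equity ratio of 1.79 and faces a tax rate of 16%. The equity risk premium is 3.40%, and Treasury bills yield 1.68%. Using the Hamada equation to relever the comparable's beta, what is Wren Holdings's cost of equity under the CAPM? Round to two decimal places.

β_L = β_U × [1 + (1 − t)(D/E)] = 1.300 × [1 + (1 − 0.16) × 1.79]
    = 1.300 × [1 + 0.84 × 1.79] = 1.300 × 2.5036 = 3.2547
E(R) = R_f + β_L × MRP = 1.68% + 3.2547 × 3.40% = 12.75%

12.75%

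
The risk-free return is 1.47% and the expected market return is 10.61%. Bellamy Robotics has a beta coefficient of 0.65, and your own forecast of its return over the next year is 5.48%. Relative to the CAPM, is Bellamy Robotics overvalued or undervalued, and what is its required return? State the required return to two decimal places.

Overvalued; required return 7.41%

MRP = 10.61% − 1.47% = 9.14%
Required return = R_f + β·MRP = 1.47% + 0.65 × 9.14% = 7.41%
Forecast 5.48% < required 7.41% → the stock plots below the SML → overvalued.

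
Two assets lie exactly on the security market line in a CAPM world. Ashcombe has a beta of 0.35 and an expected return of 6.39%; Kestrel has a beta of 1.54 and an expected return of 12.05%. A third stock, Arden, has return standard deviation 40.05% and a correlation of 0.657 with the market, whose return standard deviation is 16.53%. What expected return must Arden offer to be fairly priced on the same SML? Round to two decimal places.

12.30%

MRP = (12.05% − 6.39%) / (1.54 − 0.35) = 4.7563%
R_f = 6.39% − 0.35 × 4.7563% = 4.7253%
β_Arden = ρ·σ_i/σ_m = 0.657 × 40.05 / 16.53 = 1.5918
E(R_Arden) = R_f + β × MRP = 4.7253% + 1.5918 × 4.7563% = 12.30%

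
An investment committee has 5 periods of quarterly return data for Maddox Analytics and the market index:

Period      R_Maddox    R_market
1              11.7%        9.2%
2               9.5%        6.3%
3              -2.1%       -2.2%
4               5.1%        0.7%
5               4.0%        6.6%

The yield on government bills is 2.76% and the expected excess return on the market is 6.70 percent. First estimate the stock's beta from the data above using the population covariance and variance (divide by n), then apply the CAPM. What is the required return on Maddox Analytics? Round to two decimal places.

9.27%

Mean R_i = (11.7 + 9.5 − 2.1 + 5.1 + 4.0) / 5 = 5.6400%
Mean R_m = (9.2 + 6.3 − 2.2 + 0.7 + 6.6) / 5 = 4.1200%
Σ(R_i − R̄_i)(R_m − R̄_m) = 85.8960  ⇒  Cov = 85.8960 / 5 = 17.1792
Σ(R_m − R̄_m)² = 88.3480  ⇒  Var(R_m) = 88.3480 / 5 = 17.6696
β = Cov / Var(R_m) = 17.1792 / 17.6696 = 0.9722
E(R) = R_f + β × MRP = 2.76% + 0.9722 × 6.70% = 9.27%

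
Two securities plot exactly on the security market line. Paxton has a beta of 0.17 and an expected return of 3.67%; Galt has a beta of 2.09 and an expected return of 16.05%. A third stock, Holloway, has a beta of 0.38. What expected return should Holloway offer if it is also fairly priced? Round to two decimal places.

5.02%

MRP (SML slope) = (16.05% − 3.67%) / (2.09 − 0.17) = 12.38% / 1.92 = 6.4479%
R_f (intercept) = 3.67% − 0.17 × 6.4479% = 2.5739%
E(R_Holloway) = R_f + β × MRP = 2.5739% + 0.38 × 6.4479% = 5.02%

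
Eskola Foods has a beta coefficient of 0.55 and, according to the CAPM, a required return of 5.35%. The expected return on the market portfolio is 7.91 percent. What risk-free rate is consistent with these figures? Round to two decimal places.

2.22%

E(R) = R_f + β(E(R_m) − R_f) = R_f(1 − β) + β·E(R_m)
5.35% = R_f × (1 − 0.55) + 0.55 × 7.91%
5.35% = R_f × 0.45 + 4.3505%
R_f = (5.35% − 4.3505%) / 0.45 = 2.22%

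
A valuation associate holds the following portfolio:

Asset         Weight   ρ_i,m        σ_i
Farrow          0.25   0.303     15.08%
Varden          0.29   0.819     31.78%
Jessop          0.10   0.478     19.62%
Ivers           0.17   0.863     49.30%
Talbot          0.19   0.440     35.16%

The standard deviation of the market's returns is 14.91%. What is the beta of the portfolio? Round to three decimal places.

1.328

β_Farrow = 0.303 × 15.08% / 14.91% = 0.3065
β_Varden = 0.819 × 31.78% / 14.91% = 1.7457
β_Jessop = 0.478 × 19.62% / 14.91% = 0.6290
β_Ivers = 0.863 × 49.30% / 14.91% = 2.8535
β_Talbot = 0.440 × 35.16% / 14.91% = 1.0376
β_P = Σ w_i β_i = 0.25×0.3065 + 0.29×1.7457 + 0.10×0.6290 + 0.17×2.8535 + 0.19×1.0376 = 1.3280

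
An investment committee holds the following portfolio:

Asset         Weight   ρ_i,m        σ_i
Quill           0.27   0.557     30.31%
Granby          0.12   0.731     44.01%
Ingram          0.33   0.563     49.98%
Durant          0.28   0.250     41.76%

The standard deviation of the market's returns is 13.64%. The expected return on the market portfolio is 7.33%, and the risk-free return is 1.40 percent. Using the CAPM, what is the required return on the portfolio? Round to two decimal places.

β_Quill = 0.557 × 30.31% / 13.64% = 1.2377
β_Granby = 0.731 × 44.01% / 13.64% = 2.3586
β_Ingram = 0.563 × 49.98% / 13.64% = 2.0630
β_Durant = 0.250 × 41.76% / 13.64% = 0.7654
β_P = Σ w_i β_i = 0.27×1.2377 + 0.12×2.3586 + 0.33×2.0630 + 0.28×0.7654 = 1.5123
MRP = 7.33% − 1.40% = 5.93%
E(R_P) = R_f + β_P × MRP = 1.40% + 1.5123 × 5.93% = 10.37%

10.37%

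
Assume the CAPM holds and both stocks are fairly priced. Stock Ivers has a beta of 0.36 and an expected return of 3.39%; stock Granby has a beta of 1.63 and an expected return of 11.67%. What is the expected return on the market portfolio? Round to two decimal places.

7.56%

Both satisfy E(R) = R_f + β·MRP, so the slope of the SML is
MRP = (11.67% − 3.39%) / (1.63 − 0.36) = 8.28% / 1.27 = 6.5197%
R_f = E(R_Ivers) − β_Ivers·MRP = 3.39% − 0.36 × 6.5197% = 1.0429%
E(R_m) = R_f + MRP = 1.0429% + 6.5197% = 7.56%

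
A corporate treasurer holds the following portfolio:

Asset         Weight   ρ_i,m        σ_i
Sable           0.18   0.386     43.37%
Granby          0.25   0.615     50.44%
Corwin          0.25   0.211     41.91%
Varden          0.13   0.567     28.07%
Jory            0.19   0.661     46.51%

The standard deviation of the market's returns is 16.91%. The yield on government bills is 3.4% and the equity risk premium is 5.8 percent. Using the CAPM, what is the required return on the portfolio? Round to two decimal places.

β_Sable = 0.386 × 43.37% / 16.91% = 0.9900
β_Granby = 0.615 × 50.44% / 16.91% = 1.8345
β_Corwin = 0.211 × 41.91% / 16.91% = 0.5229
β_Varden = 0.567 × 28.07% / 16.91% = 0.9412
β_Jory = 0.661 × 46.51% / 16.91% = 1.8180
β_P = Σ w_i β_i = 0.18×0.9900 + 0.25×1.8345 + 0.25×0.5229 + 0.13×0.9412 + 0.19×1.8180 = 1.2353
E(R_P) = R_f + β_P × MRP = 3.4% + 1.2353 × 5.8% = 10.56%

10.56%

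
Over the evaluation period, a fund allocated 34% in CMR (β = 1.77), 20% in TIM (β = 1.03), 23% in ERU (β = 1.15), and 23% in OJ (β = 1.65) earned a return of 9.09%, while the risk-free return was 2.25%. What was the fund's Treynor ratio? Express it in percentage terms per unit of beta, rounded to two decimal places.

β_P = 0.34×1.77 + 0.20×1.03 + 0.23×1.15 + 0.23×1.65 = 1.4518
Treynor = (R_P − R_f) / β_P = (9.09% − 2.25%) / 1.4518 = 6.84% / 1.4518 = 4.71%

4.71%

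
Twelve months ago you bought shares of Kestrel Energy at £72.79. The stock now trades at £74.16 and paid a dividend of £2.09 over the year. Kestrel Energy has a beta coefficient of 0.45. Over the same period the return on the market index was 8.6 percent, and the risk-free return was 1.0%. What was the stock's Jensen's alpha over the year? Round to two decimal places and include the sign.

+0.33%

Realised HPR = (P1 + D1 − P0) / P0 = (74.16 + 2.09 − 72.79) / 72.79 = 3.46 / 72.79 = 4.7534%
MRP = 8.6% − 1.0% = 7.60%
CAPM required = R_f + β·MRP = 1.0% + 0.45 × 7.6% = 4.4200%
α = realised − required = 4.7534% − 4.4200% = +0.33%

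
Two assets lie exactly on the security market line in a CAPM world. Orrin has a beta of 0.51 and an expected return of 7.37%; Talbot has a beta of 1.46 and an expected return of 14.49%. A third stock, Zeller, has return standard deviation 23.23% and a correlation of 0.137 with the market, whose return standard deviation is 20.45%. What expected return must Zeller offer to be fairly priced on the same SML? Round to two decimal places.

4.71%

MRP = (14.49% − 7.37%) / (1.46 − 0.51) = 7.4947%
R_f = 7.37% − 0.51 × 7.4947% = 3.5477%
β_Zeller = ρ·σ_i/σ_m = 0.137 × 23.23 / 20.45 = 0.1556
E(R_Zeller) = R_f + β × MRP = 3.5477% + 0.1556 × 7.4947% = 4.71%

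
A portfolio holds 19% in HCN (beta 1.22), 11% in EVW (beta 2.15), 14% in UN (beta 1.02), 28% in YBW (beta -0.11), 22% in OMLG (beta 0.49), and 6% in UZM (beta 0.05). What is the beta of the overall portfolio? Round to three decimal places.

β_P = Σ w_i β_i = 0.19×1.22 + 0.11×2.15 + 0.14×1.02 + 0.28×-0.11 + 0.22×0.49 + 0.06×0.05 = 0.6911

0.691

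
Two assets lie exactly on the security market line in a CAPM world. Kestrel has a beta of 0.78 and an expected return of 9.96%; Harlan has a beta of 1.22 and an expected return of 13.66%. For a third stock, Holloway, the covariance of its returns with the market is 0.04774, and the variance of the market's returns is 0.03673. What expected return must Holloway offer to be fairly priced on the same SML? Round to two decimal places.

14.33%

MRP = (13.66% − 9.96%) / (1.22 − 0.78) = 8.4091%
R_f = 9.96% − 0.78 × 8.4091% = 3.4009%
β_Holloway = Cov / Var(R_m) = 0.04774 / 0.03673 = 1.2998
E(R_Holloway) = R_f + β × MRP = 3.4009% + 1.2998 × 8.4091% = 14.33%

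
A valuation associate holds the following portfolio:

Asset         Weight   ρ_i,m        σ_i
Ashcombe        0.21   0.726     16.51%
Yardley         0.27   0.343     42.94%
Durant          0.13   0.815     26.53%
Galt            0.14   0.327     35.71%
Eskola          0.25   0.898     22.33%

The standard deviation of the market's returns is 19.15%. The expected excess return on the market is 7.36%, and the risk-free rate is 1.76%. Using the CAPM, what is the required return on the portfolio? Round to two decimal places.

β_Ashcombe = 0.726 × 16.51% / 19.15% = 0.6259
β_Yardley = 0.343 × 42.94% / 19.15% = 0.7691
β_Durant = 0.815 × 26.53% / 19.15% = 1.1291
β_Galt = 0.327 × 35.71% / 19.15% = 0.6098
β_Eskola = 0.898 × 22.33% / 19.15% = 1.0471
β_P = Σ w_i β_i = 0.21×0.6259 + 0.27×0.7691 + 0.13×1.1291 + 0.14×0.6098 + 0.25×1.0471 = 0.8330
E(R_P) = R_f + β_P × MRP = 1.76% + 0.8330 × 7.36% = 7.89%

7.89%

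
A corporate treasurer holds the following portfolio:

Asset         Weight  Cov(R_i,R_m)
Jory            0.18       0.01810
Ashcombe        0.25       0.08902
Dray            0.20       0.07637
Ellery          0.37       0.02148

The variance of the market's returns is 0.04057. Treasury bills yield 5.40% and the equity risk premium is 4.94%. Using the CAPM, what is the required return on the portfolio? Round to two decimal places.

β_Jory = 0.01810 / 0.04057 = 0.4461
β_Ashcombe = 0.08902 / 0.04057 = 2.1942
β_Dray = 0.07637 / 0.04057 = 1.8824
β_Ellery = 0.02148 / 0.04057 = 0.5295
β_P = Σ w_i β_i = 0.18×0.4461 + 0.25×2.1942 + 0.20×1.8824 + 0.37×0.5295 = 1.2012
E(R_P) = R_f + β_P × MRP = 5.40% + 1.2012 × 4.94% = 11.33%

11.33%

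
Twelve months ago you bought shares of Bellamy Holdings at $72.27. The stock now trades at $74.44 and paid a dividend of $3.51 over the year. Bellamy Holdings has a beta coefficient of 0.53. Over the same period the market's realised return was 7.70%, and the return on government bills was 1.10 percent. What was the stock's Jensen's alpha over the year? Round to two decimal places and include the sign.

+3.26%

Realised HPR = (P1 + D1 − P0) / P0 = (74.44 + 3.51 − 72.27) / 72.27 = 5.68 / 72.27 = 7.8594%
MRP = 7.70% − 1.10% = 6.60%
CAPM required = R_f + β·MRP = 1.10% + 0.53 × 6.60% = 4.5980%
α = realised − required = 7.8594% − 4.5980% = +3.26%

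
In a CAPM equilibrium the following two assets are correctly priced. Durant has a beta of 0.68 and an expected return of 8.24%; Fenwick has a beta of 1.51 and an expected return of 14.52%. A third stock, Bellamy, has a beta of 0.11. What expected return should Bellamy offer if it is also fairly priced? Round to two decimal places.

MRP (SML slope) = (14.52% − 8.24%) / (1.51 − 0.68) = 6.28% / 0.83 = 7.5663%
R_f (intercept) = 8.24% − 0.68 × 7.5663% = 3.0949%
E(R_Bellamy) = R_f + β × MRP = 3.0949% + 0.11 × 7.5663% = 3.93%

3.93%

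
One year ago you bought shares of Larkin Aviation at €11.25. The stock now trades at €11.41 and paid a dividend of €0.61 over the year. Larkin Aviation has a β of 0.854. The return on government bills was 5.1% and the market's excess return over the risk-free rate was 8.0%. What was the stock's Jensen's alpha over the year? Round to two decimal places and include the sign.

Realised HPR = (P1 + D1 − P0) / P0 = (11.41 + 0.61 − 11.25) / 11.25 = 0.77 / 11.25 = 6.8444%
CAPM required = R_f + β·MRP = 5.1% + 0.854 × 8.0% = 11.9320%
α = realised − required = 6.8444% − 11.9320% = -5.09%

-5.09%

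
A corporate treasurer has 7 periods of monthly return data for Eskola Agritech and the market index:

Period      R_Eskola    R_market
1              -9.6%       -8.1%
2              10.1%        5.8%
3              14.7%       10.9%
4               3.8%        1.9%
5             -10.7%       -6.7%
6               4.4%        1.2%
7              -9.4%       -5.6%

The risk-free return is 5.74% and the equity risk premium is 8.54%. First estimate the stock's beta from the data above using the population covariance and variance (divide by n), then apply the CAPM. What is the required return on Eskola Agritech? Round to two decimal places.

18.11%

Mean R_i = (-9.6 + 10.1 + 14.7 + 3.8 − 10.7 + 4.4 − 9.4) / 7 = 0.4714%
Mean R_m = (-8.1 + 5.8 + 10.9 + 1.9 − 6.7 + 1.2 − 5.6) / 7 = -0.0857%
Σ(R_i − R̄_i)(R_m − R̄_m) = 433.6829  ⇒  Cov = 433.6829 / 7 = 61.9547
Σ(R_m − R̄_m)² = 299.3086  ⇒  Var(R_m) = 299.3086 / 7 = 42.7584
β = Cov / Var(R_m) = 61.9547 / 42.7584 = 1.4489
E(R) = R_f + β × MRP = 5.74% + 1.4489 × 8.54% = 18.11%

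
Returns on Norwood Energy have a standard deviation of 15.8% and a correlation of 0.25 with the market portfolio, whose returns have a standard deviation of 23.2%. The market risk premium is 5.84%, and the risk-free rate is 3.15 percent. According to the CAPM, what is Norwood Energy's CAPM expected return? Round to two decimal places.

β = ρ × σ_i / σ_m = 0.25 × 15.8% / 23.2% = 0.1703
E(R) = 3.15% + 0.1703 × 5.84% = 4.14%

4.14%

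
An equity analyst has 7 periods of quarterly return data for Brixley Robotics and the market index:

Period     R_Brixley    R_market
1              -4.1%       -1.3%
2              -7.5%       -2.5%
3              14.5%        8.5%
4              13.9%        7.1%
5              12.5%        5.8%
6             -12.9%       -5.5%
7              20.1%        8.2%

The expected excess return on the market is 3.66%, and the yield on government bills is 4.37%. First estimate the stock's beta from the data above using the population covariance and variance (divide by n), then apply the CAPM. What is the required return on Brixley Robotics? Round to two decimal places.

Mean R_i = (-4.1 − 7.5 + 14.5 + 13.9 + 12.5 − 12.9 + 20.1) / 7 = 5.2143%
Mean R_m = (-1.3 − 2.5 + 8.5 + 7.1 + 5.8 − 5.5 + 8.2) / 7 = 2.9000%
Σ(R_i − R̄_i)(R_m − R̄_m) = 448.4400  ⇒  Cov = 448.4400 / 7 = 64.0629
Σ(R_m − R̄_m)² = 202.8600  ⇒  Var(R_m) = 202.8600 / 7 = 28.9800
β = Cov / Var(R_m) = 64.0629 / 28.9800 = 2.2106
E(R) = R_f + β × MRP = 4.37% + 2.2106 × 3.66% = 12.46%

12.46%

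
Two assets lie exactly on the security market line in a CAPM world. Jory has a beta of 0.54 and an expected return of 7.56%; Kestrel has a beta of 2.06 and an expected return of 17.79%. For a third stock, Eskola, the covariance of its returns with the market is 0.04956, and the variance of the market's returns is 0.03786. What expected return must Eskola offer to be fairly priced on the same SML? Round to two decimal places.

12.74%

MRP = (17.79% − 7.56%) / (2.06 − 0.54) = 6.7303%
R_f = 7.56% − 0.54 × 6.7303% = 3.9256%
β_Eskola = Cov / Var(R_m) = 0.04956 / 0.03786 = 1.3090
E(R_Eskola) = R_f + β × MRP = 3.9256% + 1.3090 × 6.7303% = 12.74%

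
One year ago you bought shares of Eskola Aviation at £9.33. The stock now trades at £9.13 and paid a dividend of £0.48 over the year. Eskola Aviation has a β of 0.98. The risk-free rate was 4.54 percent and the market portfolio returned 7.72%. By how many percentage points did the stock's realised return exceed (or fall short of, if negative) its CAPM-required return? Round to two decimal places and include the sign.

Realised HPR = (P1 + D1 − P0) / P0 = (9.13 + 0.48 − 9.33) / 9.33 = 0.28 / 9.33 = 3.0011%
MRP = 7.72% − 4.54% = 3.18%
CAPM required = R_f + β·MRP = 4.54% + 0.98 × 3.18% = 7.6564%
α = realised − required = 3.0011% − 7.6564% = -4.66%

-4.66%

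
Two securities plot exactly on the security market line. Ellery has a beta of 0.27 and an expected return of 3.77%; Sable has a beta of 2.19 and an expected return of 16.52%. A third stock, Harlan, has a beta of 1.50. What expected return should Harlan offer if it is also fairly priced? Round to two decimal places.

11.94%

MRP (SML slope) = (16.52% − 3.77%) / (2.19 − 0.27) = 12.75% / 1.92 = 6.6406%
R_f (intercept) = 3.77% − 0.27 × 6.6406% = 1.9770%
E(R_Harlan) = R_f + β × MRP = 1.9770% + 1.50 × 6.6406% = 11.94%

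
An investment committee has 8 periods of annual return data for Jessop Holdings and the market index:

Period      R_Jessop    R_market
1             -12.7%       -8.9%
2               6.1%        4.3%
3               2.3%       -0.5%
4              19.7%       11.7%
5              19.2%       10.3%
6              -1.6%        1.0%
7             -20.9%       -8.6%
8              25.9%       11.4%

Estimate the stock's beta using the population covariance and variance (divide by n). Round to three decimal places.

1.912

Mean R_i = (-12.7 + 6.1 + 2.3 + 19.7 + 19.2 − 1.6 − 20.9 + 25.9) / 8 = 4.7500%
Mean R_m = (-8.9 + 4.3 − 0.5 + 11.7 + 10.3 + 1.0 − 8.6 + 11.4) / 8 = 2.5875%
Σ(R_i − R̄_i)(R_m − R̄_m) = 941.4350  ⇒  Cov = 941.4350 / 8 = 117.6794
Σ(R_m − R̄_m)² = 492.2888  ⇒  Var(R_m) = 492.2888 / 8 = 61.5361
β = Cov / Var(R_m) = 117.6794 / 61.5361 = 1.9124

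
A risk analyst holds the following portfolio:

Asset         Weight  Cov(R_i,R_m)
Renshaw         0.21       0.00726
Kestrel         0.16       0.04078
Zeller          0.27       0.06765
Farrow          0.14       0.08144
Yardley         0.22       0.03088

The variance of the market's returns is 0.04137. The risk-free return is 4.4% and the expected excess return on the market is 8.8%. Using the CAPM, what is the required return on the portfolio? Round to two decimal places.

β_Renshaw = 0.00726 / 0.04137 = 0.1755
β_Kestrel = 0.04078 / 0.04137 = 0.9857
β_Zeller = 0.06765 / 0.04137 = 1.6352
β_Farrow = 0.08144 / 0.04137 = 1.9686
β_Yardley = 0.03088 / 0.04137 = 0.7464
β_P = Σ w_i β_i = 0.21×0.1755 + 0.16×0.9857 + 0.27×1.6352 + 0.14×1.9686 + 0.22×0.7464 = 1.0759
E(R_P) = R_f + β_P × MRP = 4.4% + 1.0759 × 8.8% = 13.87%

13.87%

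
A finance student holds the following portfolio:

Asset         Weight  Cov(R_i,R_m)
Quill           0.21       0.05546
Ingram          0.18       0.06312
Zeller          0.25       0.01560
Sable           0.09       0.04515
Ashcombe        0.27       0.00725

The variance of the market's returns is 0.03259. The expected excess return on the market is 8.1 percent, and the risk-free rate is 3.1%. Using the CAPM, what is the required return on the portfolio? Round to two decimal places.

11.28%

β_Quill = 0.05546 / 0.03259 = 1.7017
β_Ingram = 0.06312 / 0.03259 = 1.9368
β_Zeller = 0.01560 / 0.03259 = 0.4787
β_Sable = 0.04515 / 0.03259 = 1.3854
β_Ashcombe = 0.00725 / 0.03259 = 0.2225
β_P = Σ w_i β_i = 0.21×1.7017 + 0.18×1.9368 + 0.25×0.4787 + 0.09×1.3854 + 0.27×0.2225 = 1.0104
E(R_P) = R_f + β_P × MRP = 3.1% + 1.0104 × 8.1% = 11.28%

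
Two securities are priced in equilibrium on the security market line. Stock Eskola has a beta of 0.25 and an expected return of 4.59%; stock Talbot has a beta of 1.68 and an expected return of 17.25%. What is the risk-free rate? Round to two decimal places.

Both satisfy E(R) = R_f + β·MRP, so the slope of the SML is
MRP = (17.25% − 4.59%) / (1.68 − 0.25) = 12.66% / 1.43 = 8.8531%
R_f = E(R_Eskola) − β_Eskola·MRP = 4.59% − 0.25 × 8.8531% = 2.3767%

2.38%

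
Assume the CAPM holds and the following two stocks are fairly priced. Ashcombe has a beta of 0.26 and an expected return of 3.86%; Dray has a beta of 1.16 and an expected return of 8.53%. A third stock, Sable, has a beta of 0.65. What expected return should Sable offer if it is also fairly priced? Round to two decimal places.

MRP (SML slope) = (8.53% − 3.86%) / (1.16 − 0.26) = 4.67% / 0.90 = 5.1889%
R_f (intercept) = 3.86% − 0.26 × 5.1889% = 2.5109%
E(R_Sable) = R_f + β × MRP = 2.5109% + 0.65 × 5.1889% = 5.88%

5.88%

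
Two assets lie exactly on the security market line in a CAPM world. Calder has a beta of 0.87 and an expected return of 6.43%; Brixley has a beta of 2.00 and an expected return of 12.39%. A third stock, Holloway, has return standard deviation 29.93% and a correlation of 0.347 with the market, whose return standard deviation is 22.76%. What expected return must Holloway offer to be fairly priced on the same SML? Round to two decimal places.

MRP = (12.39% − 6.43%) / (2.00 − 0.87) = 5.2743%
R_f = 6.43% − 0.87 × 5.2743% = 1.8414%
β_Holloway = ρ·σ_i/σ_m = 0.347 × 29.93 / 22.76 = 0.4563
E(R_Holloway) = R_f + β × MRP = 1.8414% + 0.4563 × 5.2743% = 4.25%

4.25%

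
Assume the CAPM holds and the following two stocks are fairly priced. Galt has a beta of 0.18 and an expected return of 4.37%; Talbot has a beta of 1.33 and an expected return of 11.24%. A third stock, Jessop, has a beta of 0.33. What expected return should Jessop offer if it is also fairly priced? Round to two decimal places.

MRP (SML slope) = (11.24% − 4.37%) / (1.33 − 0.18) = 6.87% / 1.15 = 5.9739%
R_f (intercept) = 4.37% − 0.18 × 5.9739% = 3.2947%
E(R_Jessop) = R_f + β × MRP = 3.2947% + 0.33 × 5.9739% = 5.27%

5.27%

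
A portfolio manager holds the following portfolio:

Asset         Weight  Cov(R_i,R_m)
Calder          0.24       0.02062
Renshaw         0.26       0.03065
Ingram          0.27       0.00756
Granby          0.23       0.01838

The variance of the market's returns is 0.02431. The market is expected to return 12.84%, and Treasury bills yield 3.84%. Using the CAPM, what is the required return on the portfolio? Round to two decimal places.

β_Calder = 0.02062 / 0.02431 = 0.8482
β_Renshaw = 0.03065 / 0.02431 = 1.2608
β_Ingram = 0.00756 / 0.02431 = 0.3110
β_Granby = 0.01838 / 0.02431 = 0.7561
β_P = Σ w_i β_i = 0.24×0.8482 + 0.26×1.2608 + 0.27×0.3110 + 0.23×0.7561 = 0.7892
MRP = 12.84% − 3.84% = 9.00%
E(R_P) = R_f + β_P × MRP = 3.84% + 0.7892 × 9.00% = 10.94%

10.94%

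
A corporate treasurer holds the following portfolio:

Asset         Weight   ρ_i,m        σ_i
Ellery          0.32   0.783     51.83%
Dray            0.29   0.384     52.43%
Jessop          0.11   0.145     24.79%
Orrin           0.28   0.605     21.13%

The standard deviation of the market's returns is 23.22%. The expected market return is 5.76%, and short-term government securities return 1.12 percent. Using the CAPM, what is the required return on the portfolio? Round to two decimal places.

5.68%

β_Ellery = 0.783 × 51.83% / 23.22% = 1.7478
β_Dray = 0.384 × 52.43% / 23.22% = 0.8671
β_Jessop = 0.145 × 24.79% / 23.22% = 0.1548
β_Orrin = 0.605 × 21.13% / 23.22% = 0.5505
β_P = Σ w_i β_i = 0.32×1.7478 + 0.29×0.8671 + 0.11×0.1548 + 0.28×0.5505 = 0.9819
MRP = 5.76% − 1.12% = 4.64%
E(R_P) = R_f + β_P × MRP = 1.12% + 0.9819 × 4.64% = 5.68%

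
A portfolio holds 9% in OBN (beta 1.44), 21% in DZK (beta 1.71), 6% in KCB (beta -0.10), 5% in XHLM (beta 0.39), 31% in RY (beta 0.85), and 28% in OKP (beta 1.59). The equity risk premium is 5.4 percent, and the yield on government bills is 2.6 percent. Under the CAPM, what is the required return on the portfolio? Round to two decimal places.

β_P = Σ w_i β_i = 0.09×1.44 + 0.21×1.71 + 0.06×-0.10 + 0.05×0.39 + 0.31×0.85 + 0.28×1.59 = 1.2109
E(R_P) = R_f + β_P × MRP = 2.6% + 1.2109 × 5.4% = 9.14%

9.14%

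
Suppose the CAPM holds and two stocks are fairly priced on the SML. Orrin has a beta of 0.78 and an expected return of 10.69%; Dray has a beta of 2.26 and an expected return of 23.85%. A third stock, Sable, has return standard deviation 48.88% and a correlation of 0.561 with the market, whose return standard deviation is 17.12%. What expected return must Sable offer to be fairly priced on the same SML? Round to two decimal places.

18.00%

MRP = (23.85% − 10.69%) / (2.26 − 0.78) = 8.8919%
R_f = 10.69% − 0.78 × 8.8919% = 3.7543%
β_Sable = ρ·σ_i/σ_m = 0.561 × 48.88 / 17.12 = 1.6017
E(R_Sable) = R_f + β × MRP = 3.7543% + 1.6017 × 8.8919% = 18.00%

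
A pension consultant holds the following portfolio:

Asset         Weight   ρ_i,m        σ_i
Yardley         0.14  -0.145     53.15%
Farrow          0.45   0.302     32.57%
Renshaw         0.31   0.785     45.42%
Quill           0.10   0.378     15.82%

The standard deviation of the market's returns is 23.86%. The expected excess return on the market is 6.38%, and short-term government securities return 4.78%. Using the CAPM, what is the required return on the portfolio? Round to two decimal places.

8.79%

β_Yardley = -0.145 × 53.15% / 23.86% = -0.3230
β_Farrow = 0.302 × 32.57% / 23.86% = 0.4122
β_Renshaw = 0.785 × 45.42% / 23.86% = 1.4943
β_Quill = 0.378 × 15.82% / 23.86% = 0.2506
β_P = Σ w_i β_i = 0.14×-0.3230 + 0.45×0.4122 + 0.31×1.4943 + 0.10×0.2506 = 0.6286
E(R_P) = R_f + β_P × MRP = 4.78% + 0.6286 × 6.38% = 8.79%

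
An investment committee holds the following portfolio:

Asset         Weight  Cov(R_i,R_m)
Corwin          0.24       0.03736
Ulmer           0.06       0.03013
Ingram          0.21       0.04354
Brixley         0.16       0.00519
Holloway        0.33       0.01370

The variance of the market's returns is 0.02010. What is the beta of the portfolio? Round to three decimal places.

1.257

β_Corwin = 0.03736 / 0.02010 = 1.8587
β_Ulmer = 0.03013 / 0.02010 = 1.4990
β_Ingram = 0.04354 / 0.02010 = 2.1662
β_Brixley = 0.00519 / 0.02010 = 0.2582
β_Holloway = 0.01370 / 0.02010 = 0.6816
β_P = Σ w_i β_i = 0.24×1.8587 + 0.06×1.4990 + 0.21×2.1662 + 0.16×0.2582 + 0.33×0.6816 = 1.2572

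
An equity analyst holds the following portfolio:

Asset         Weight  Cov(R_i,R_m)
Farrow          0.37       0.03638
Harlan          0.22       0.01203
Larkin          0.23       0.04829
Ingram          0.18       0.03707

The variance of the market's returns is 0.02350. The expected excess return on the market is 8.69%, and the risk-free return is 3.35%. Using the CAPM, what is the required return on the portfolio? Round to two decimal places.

15.88%

β_Farrow = 0.03638 / 0.02350 = 1.5481
β_Harlan = 0.01203 / 0.02350 = 0.5119
β_Larkin = 0.04829 / 0.02350 = 2.0549
β_Ingram = 0.03707 / 0.02350 = 1.5774
β_P = Σ w_i β_i = 0.37×1.5481 + 0.22×0.5119 + 0.23×2.0549 + 0.18×1.5774 = 1.4420
E(R_P) = R_f + β_P × MRP = 3.35% + 1.4420 × 8.69% = 15.88%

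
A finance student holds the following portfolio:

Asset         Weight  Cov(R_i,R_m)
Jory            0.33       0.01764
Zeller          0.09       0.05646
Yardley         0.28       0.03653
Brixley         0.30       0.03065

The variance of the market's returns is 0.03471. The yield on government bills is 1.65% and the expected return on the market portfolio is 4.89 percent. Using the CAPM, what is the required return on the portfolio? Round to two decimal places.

β_Jory = 0.01764 / 0.03471 = 0.5082
β_Zeller = 0.05646 / 0.03471 = 1.6266
β_Yardley = 0.03653 / 0.03471 = 1.0524
β_Brixley = 0.03065 / 0.03471 = 0.8830
β_P = Σ w_i β_i = 0.33×0.5082 + 0.09×1.6266 + 0.28×1.0524 + 0.30×0.8830 = 0.8737
MRP = 4.89% − 1.65% = 3.24%
E(R_P) = R_f + β_P × MRP = 1.65% + 0.8737 × 3.24% = 4.48%

4.48%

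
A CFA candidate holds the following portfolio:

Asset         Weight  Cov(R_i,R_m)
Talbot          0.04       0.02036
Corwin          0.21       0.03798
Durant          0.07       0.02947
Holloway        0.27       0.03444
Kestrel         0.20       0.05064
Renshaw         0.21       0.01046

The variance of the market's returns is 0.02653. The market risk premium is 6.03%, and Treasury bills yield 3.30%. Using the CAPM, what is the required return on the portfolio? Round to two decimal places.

10.68%

β_Talbot = 0.02036 / 0.02653 = 0.7674
β_Corwin = 0.03798 / 0.02653 = 1.4316
β_Durant = 0.02947 / 0.02653 = 1.1108
β_Holloway = 0.03444 / 0.02653 = 1.2982
β_Kestrel = 0.05064 / 0.02653 = 1.9088
β_Renshaw = 0.01046 / 0.02653 = 0.3943
β_P = Σ w_i β_i = 0.04×0.7674 + 0.21×1.4316 + 0.07×1.1108 + 0.27×1.2982 + 0.20×1.9088 + 0.21×0.3943 = 1.2242
E(R_P) = R_f + β_P × MRP = 3.30% + 1.2242 × 6.03% = 10.68%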